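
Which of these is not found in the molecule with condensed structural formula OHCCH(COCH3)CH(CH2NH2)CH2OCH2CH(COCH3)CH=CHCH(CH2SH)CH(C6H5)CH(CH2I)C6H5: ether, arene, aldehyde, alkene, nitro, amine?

nitro

alkene: present (CH=CH — C=C double bond → alkene).
ether: present (CH2OCH2 — C–O–C with sp³ carbons on both sides and no adjacent C=O → ether).
amine: present (CH(CH2NH2) — pendant –CH2NH2: N on sp³ C, no adjacent C=O → amine).
aldehyde: present (OHC — terminal –CHO: carbonyl C bonded to H and C → aldehyde).
arene: present (CH(C6H5) — pendant –C6H5: benzene ring → arene).
nitro: no segment matches this pattern.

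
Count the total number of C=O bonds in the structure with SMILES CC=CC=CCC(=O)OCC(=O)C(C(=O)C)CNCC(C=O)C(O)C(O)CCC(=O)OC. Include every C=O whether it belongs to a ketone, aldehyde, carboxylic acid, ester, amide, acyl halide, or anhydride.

5

CH2COOCH2: ester, 1 C=O (running total 1).
CO: ketone, 1 C=O (running total 2).
CH(COCH3): ketone, 1 C=O (running total 3).
CH(CHO): aldehyde, 1 C=O (running total 4).
COOCH3: ester, 1 C=O (running total 5).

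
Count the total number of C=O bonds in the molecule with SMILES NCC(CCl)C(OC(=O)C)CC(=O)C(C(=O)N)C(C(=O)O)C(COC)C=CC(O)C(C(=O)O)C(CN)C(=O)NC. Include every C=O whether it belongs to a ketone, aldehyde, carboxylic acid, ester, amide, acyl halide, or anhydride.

CH(OCOCH3): ester, 1 C=O (running total 1).
CO: ketone, 1 C=O (running total 2).
CH(CONH2): amide, 1 C=O (running total 3).
CH(COOH): carboxylic acid, 1 C=O (running total 4).
CH(COOH): carboxylic acid, 1 C=O (running total 5).
CONHCH3: amide, 1 C=O (running total 6).

6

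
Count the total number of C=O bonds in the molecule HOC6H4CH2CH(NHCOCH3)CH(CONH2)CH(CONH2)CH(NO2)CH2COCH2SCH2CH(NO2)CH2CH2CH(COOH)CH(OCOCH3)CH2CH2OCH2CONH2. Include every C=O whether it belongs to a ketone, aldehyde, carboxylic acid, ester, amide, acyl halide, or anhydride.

CH(NHCOCH3): amide, 1 C=O (running total 1).
CH(CONH2): amide, 1 C=O (running total 2).
CH(CONH2): amide, 1 C=O (running total 3).
CO: ketone, 1 C=O (running total 4).
CH(COOH): carboxylic acid, 1 C=O (running total 5).
CH(OCOCH3): ester, 1 C=O (running total 6).
CONH2: amide, 1 C=O (running total 7).

7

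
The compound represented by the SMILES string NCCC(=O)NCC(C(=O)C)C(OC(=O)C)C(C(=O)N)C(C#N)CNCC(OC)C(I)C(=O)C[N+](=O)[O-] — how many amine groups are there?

–NH2 on an sp³ carbon with no adjacent C=O → amine.
–C(=O)–N– linkage → amide (the N is not an amine).
pendant –COCH3: carbonyl C bonded to two carbons → ketone.
pendant –OC(=O)CH3: an acyloxy group → ester.
pendant –CONH2: carbonyl C bonded to C and N → amide.
pendant –C≡N: nitrile.
C–N–C with sp³ carbons and no adjacent C=O → amine (secondary).
pendant –OCH3: C–O–C with sp³ C, no adjacent C=O → ether.
halogen on an sp³ carbon → alkyl halide.
–C(=O)– with carbon on both sides → ketone.
–NO2 on carbon → nitro group.
Amine appears at: H2NCH2, CH2NHCH2 → 2.

2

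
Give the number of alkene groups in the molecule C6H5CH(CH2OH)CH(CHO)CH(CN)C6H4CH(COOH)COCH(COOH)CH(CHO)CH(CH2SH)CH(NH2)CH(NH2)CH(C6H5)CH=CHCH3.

Taking each segment in turn:
  C6H5: C6H5– phenyl ring → arene.
  CH(CH2OH): pendant –CH2OH on an sp³ backbone C → alcohol.
  CH(CHO): pendant –CHO: carbonyl C bonded to C and H → aldehyde.
  CH(CN): pendant –C≡N: nitrile.
  C6H4: para-disubstituted benzene ring → arene.
  CH(COOH): pendant –COOH: carbonyl C bonded to C and –OH → carboxylic acid.
  CO: –C(=O)– with carbon on both sides → ketone.
  CH(COOH): pendant –COOH: carbonyl C bonded to C and –OH → carboxylic acid.
  CH(CHO): pendant –CHO: carbonyl C bonded to C and H → aldehyde.
  CH(CH2SH): pendant –CH2SH → thiol.
  CH(NH2): –NH2 on an sp³ carbon with no adjacent C=O → amine.
  CH(NH2): –NH2 on an sp³ carbon with no adjacent C=O → amine.
  CH(C6H5): pendant –C6H5: benzene ring → arene.
  CH=CH: C=C double bond → alkene.
Alkene appears at: CH=CH → 1.

1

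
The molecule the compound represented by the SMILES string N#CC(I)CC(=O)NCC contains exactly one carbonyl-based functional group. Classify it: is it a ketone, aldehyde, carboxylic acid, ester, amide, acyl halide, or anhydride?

amide

The carbonyl is in the CH2CONHCH2 segment: –C(=O)–N– linkage → amide (the N is not an amine).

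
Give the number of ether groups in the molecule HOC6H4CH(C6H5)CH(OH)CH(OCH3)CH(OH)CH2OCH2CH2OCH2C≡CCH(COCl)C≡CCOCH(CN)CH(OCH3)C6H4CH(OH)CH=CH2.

–OH attached directly to an aromatic ring → phenol (not alcohol); the ring itself is an arene.
pendant –C6H5: benzene ring → arene.
–OH on an sp³ carbon → alcohol (secondary).
pendant –OCH3: C–O–C with sp³ C, no adjacent C=O → ether.
–OH on an sp³ carbon → alcohol (secondary).
C–O–C with sp³ carbons on both sides and no adjacent C=O → ether.
C–O–C with sp³ carbons on both sides and no adjacent C=O → ether.
C≡C triple bond → alkyne.
pendant –C(=O)X: carbonyl C bonded to C and halogen → acyl halide.
C≡C triple bond → alkyne.
–C(=O)– with carbon on both sides → ketone.
pendant –C≡N: nitrile.
pendant –OCH3: C–O–C with sp³ C, no adjacent C=O → ether.
para-disubstituted benzene ring → arene.
–OH on an sp³ carbon → alcohol (secondary).
C=C double bond → alkene.
Ether appears at: CH(OCH3), CH2OCH2, CH2OCH2, CH(OCH3) → 4.

4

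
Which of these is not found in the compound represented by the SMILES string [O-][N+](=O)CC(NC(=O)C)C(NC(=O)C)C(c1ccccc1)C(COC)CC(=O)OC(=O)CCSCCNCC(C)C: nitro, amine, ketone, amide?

ketone

amide: present (CH(NHCOCH3) — pendant –NHC(=O)CH3: N bonded to a carbonyl → amide (not amine)).
amine: present (CH2NHCH2 — C–N–C with sp³ carbons and no adjacent C=O → amine (secondary)).
nitro: present (O2NCH2 — –NO2 on carbon → nitro group).
ketone: absent. In CH(NHCOCH3), the C=O is bonded to nitrogen, which defines an amide, not a ketone. In CH2CO-O-COCH2, the two C=O groups share a bridging oxygen, which is an anhydride linkage, not a ketone.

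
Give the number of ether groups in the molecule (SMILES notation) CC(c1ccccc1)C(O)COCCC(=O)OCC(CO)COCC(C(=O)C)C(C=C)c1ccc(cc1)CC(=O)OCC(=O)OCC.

2

pendant –C6H5: benzene ring → arene.
–OH on an sp³ carbon → alcohol (secondary).
C–O–C with sp³ carbons on both sides and no adjacent C=O → ether.
–C(=O)–O–C with C on the carbonyl side → ester.
pendant –CH2OH on an sp³ backbone C → alcohol.
C–O–C with sp³ carbons on both sides and no adjacent C=O → ether.
pendant –COCH3: carbonyl C bonded to two carbons → ketone.
pendant –CH=CH2: C=C double bond → alkene.
para-disubstituted benzene ring → arene.
–C(=O)–O–C with C on the carbonyl side → ester.
–C(=O)OCH2CH3: carbonyl C bonded to C and to –OEt → ester.
Ether appears at: CH2OCH2, CH2OCH2 → 2.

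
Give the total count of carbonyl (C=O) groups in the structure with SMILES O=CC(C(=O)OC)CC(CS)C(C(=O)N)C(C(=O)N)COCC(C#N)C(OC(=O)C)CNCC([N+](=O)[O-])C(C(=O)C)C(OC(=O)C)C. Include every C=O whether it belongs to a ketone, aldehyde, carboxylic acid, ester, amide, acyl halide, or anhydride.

7

OHC: aldehyde, 1 C=O (running total 1).
CH(COOCH3): ester, 1 C=O (running total 2).
CH(CONH2): amide, 1 C=O (running total 3).
CH(CONH2): amide, 1 C=O (running total 4).
CH(OCOCH3): ester, 1 C=O (running total 5).
CH(COCH3): ketone, 1 C=O (running total 6).
CH(OCOCH3): ester, 1 C=O (running total 7).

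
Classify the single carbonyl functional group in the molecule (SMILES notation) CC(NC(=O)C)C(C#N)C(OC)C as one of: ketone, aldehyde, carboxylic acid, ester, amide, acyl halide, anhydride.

The carbonyl is in the CH(NHCOCH3) segment: pendant –NHC(=O)CH3: N bonded to a carbonyl → amide (not amine).

amide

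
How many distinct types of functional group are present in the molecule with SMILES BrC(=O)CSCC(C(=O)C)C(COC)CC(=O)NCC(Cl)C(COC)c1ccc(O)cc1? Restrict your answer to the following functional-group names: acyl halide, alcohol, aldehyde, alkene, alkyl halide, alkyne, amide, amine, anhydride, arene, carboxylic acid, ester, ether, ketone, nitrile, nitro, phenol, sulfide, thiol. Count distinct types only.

–C(=O)Br: carbonyl C bonded to C and to a halogen → acyl halide (not alkyl halide).
C–S–C linkage → sulfide (thioether).
pendant –COCH3: carbonyl C bonded to two carbons → ketone.
pendant –CH2OCH3: C–O–C linkage → ether.
–C(=O)–N– linkage → amide (the N is not an amine).
halogen on an sp³ carbon → alkyl halide.
pendant –CH2OCH3: C–O–C linkage → ether.
–OH attached directly to an aromatic ring → phenol (not alcohol); the ring itself is an arene.
Distinct types present: acyl halide, alkyl halide, amide, arene, ether, ketone, phenol, sulfide.

8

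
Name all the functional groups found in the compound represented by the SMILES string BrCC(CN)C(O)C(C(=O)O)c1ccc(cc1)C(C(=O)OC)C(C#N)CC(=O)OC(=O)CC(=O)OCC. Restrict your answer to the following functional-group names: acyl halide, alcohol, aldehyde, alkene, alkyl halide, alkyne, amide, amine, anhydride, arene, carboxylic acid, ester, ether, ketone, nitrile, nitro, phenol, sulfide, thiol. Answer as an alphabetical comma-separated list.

Working along the chain:
  BrCH2: halogen on an sp³ carbon → alkyl halide.
  CH(CH2NH2): pendant –CH2NH2: N on sp³ C, no adjacent C=O → amine.
  CH(OH): –OH on an sp³ carbon → alcohol (secondary).
  CH(COOH): pendant –COOH: carbonyl C bonded to C and –OH → carboxylic acid.
  C6H4: para-disubstituted benzene ring → arene.
  CH(COOCH3): pendant –COOCH3: carbonyl C bonded to C and –OCH3 → ester.
  CH(CN): pendant –C≡N: nitrile.
  CH2CO-O-COCH2: two acyl groups sharing one oxygen, –C(=O)–O–C(=O)– → anhydride.
  COOCH2CH3: –C(=O)OCH2CH3: carbonyl C bonded to C and to –OEt → ester.

alcohol, alkyl halide, amine, anhydride, arene, carboxylic acid, ester, nitrile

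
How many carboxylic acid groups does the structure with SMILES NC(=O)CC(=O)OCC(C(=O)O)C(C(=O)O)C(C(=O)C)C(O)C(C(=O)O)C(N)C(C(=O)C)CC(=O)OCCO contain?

3

–C(=O)NH2: carbonyl C bonded to C and to N → amide (the N is not a separate amine).
–C(=O)–O–C with C on the carbonyl side → ester.
pendant –COOH: carbonyl C bonded to C and –OH → carboxylic acid.
pendant –COOH: carbonyl C bonded to C and –OH → carboxylic acid.
pendant –COCH3: carbonyl C bonded to two carbons → ketone.
–OH on an sp³ carbon → alcohol (secondary).
pendant –COOH: carbonyl C bonded to C and –OH → carboxylic acid.
–NH2 on an sp³ carbon with no adjacent C=O → amine.
pendant –COCH3: carbonyl C bonded to two carbons → ketone.
–C(=O)–O–C with C on the carbonyl side → ester.
–OH on an sp³ carbon → alcohol.
Carboxylic acid appears at: CH(COOH), CH(COOH), CH(COOH) → 3.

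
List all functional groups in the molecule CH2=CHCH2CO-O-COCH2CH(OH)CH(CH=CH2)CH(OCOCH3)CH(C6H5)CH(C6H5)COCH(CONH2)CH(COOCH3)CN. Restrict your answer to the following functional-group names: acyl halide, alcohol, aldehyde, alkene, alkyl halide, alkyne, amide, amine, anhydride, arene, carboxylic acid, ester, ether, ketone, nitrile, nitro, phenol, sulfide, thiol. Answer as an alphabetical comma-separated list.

Reading the structure from left to right:
  CH2=CH: C=C double bond → alkene.
  CH2CO-O-COCH2: two acyl groups sharing one oxygen, –C(=O)–O–C(=O)– → anhydride.
  CH(OH): –OH on an sp³ carbon → alcohol (secondary).
  CH(CH=CH2): pendant –CH=CH2: C=C double bond → alkene.
  CH(OCOCH3): pendant –OC(=O)CH3: an acyloxy group → ester.
  CH(C6H5): pendant –C6H5: benzene ring → arene.
  CH(C6H5): pendant –C6H5: benzene ring → arene.
  CO: –C(=O)– with carbon on both sides → ketone.
  CH(CONH2): pendant –CONH2: carbonyl C bonded to C and N → amide.
  CH(COOCH3): pendant –COOCH3: carbonyl C bonded to C and –OCH3 → ester.
  CN: –C≡N: carbon triple-bonded to nitrogen → nitrile.

alcohol, alkene, amide, anhydride, arene, ester, ketone, nitrile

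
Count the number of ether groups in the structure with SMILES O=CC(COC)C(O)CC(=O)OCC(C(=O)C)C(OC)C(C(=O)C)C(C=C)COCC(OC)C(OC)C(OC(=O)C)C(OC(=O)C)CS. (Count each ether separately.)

5

Working along the chain:
  OHC: terminal –CHO: carbonyl C bonded to H and C → aldehyde.
  CH(CH2OCH3): pendant –CH2OCH3: C–O–C linkage → ether.
  CH(OH): –OH on an sp³ carbon → alcohol (secondary).
  CH2COOCH2: –C(=O)–O–C with C on the carbonyl side → ester.
  CH(COCH3): pendant –COCH3: carbonyl C bonded to two carbons → ketone.
  CH(OCH3): pendant –OCH3: C–O–C with sp³ C, no adjacent C=O → ether.
  CH(COCH3): pendant –COCH3: carbonyl C bonded to two carbons → ketone.
  CH(CH=CH2): pendant –CH=CH2: C=C double bond → alkene.
  CH2OCH2: C–O–C with sp³ carbons on both sides and no adjacent C=O → ether.
  CH(OCH3): pendant –OCH3: C–O–C with sp³ C, no adjacent C=O → ether.
  CH(OCH3): pendant –OCH3: C–O–C with sp³ C, no adjacent C=O → ether.
  CH(OCOCH3): pendant –OC(=O)CH3: an acyloxy group → ester.
  CH(OCOCH3): pendant –OC(=O)CH3: an acyloxy group → ester.
  CH2SH: –SH on an sp³ carbon → thiol.
Ether appears at: CH(CH2OCH3), CH(OCH3), CH2OCH2, CH(OCH3), CH(OCH3) → 5.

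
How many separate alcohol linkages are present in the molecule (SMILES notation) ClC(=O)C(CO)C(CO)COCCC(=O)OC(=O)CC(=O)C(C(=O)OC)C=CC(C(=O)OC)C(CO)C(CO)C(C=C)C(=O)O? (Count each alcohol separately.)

4

Taking each segment in turn:
  ClCO: –C(=O)Cl: carbonyl C bonded to C and to a halogen → acyl halide (not alkyl halide).
  CH(CH2OH): pendant –CH2OH on an sp³ backbone C → alcohol.
  CH(CH2OH): pendant –CH2OH on an sp³ backbone C → alcohol.
  CH2OCH2: C–O–C with sp³ carbons on both sides and no adjacent C=O → ether.
  CH2CO-O-COCH2: two acyl groups sharing one oxygen, –C(=O)–O–C(=O)– → anhydride.
  CO: –C(=O)– with carbon on both sides → ketone.
  CH(COOCH3): pendant –COOCH3: carbonyl C bonded to C and –OCH3 → ester.
  CH=CH: C=C double bond → alkene.
  CH(COOCH3): pendant –COOCH3: carbonyl C bonded to C and –OCH3 → ester.
  CH(CH2OH): pendant –CH2OH on an sp³ backbone C → alcohol.
  CH(CH2OH): pendant –CH2OH on an sp³ backbone C → alcohol.
  CH(CH=CH2): pendant –CH=CH2: C=C double bond → alkene.
  COOH: –COOH: carbonyl C bonded to –OH and C → carboxylic acid (the –OH is not a separate alcohol).
Alcohol appears at: CH(CH2OH), CH(CH2OH), CH(CH2OH), CH(CH2OH) → 4.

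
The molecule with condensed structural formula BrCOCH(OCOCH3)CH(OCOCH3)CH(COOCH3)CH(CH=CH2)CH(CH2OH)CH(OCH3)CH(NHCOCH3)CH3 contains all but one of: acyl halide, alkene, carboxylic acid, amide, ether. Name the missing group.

acyl halide: present (BrCO — –C(=O)Br: carbonyl C bonded to C and to a halogen → acyl halide (not alkyl halide)).
ether: present (CH(OCH3) — pendant –OCH3: C–O–C with sp³ C, no adjacent C=O → ether).
amide: present (CH(NHCOCH3) — pendant –NHC(=O)CH3: N bonded to a carbonyl → amide (not amine)).
alkene: present (CH(CH=CH2) — pendant –CH=CH2: C=C double bond → alkene).
carboxylic acid: absent. In each of CH(OCOCH3) and CH(COOCH3), the acyl oxygen is bonded to carbon (–O–C), not to H, so this is an ester. In CH(NHCOCH3), the carbonyl is bonded to nitrogen, not to –OH; that is an amide.

carboxylic acid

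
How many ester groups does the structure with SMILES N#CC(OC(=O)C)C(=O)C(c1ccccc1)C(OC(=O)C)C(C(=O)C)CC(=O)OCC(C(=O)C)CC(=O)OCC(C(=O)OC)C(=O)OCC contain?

Reading the structure from left to right:
  N≡C: N≡C–: carbon triple-bonded to nitrogen → nitrile.
  CH(OCOCH3): pendant –OC(=O)CH3: an acyloxy group → ester.
  CO: –C(=O)– with carbon on both sides → ketone.
  CH(C6H5): pendant –C6H5: benzene ring → arene.
  CH(OCOCH3): pendant –OC(=O)CH3: an acyloxy group → ester.
  CH(COCH3): pendant –COCH3: carbonyl C bonded to two carbons → ketone.
  CH2COOCH2: –C(=O)–O–C with C on the carbonyl side → ester.
  CH(COCH3): pendant –COCH3: carbonyl C bonded to two carbons → ketone.
  CH2COOCH2: –C(=O)–O–C with C on the carbonyl side → ester.
  CH(COOCH3): pendant –COOCH3: carbonyl C bonded to C and –OCH3 → ester.
  COOCH2CH3: –C(=O)OCH2CH3: carbonyl C bonded to C and to –OEt → ester.
Ester appears at: CH(OCOCH3), CH(OCOCH3), CH2COOCH2, CH2COOCH2, CH(COOCH3), COOCH2CH3 → 6.

6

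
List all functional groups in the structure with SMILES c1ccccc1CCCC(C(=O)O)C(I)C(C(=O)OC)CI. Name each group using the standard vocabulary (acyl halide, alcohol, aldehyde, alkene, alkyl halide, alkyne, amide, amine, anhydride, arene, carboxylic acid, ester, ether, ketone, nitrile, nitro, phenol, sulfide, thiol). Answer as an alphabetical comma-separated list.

C6H5– phenyl ring → arene.
pendant –COOH: carbonyl C bonded to C and –OH → carboxylic acid.
halogen on an sp³ carbon → alkyl halide.
pendant –COOCH3: carbonyl C bonded to C and –OCH3 → ester.
halogen on an sp³ carbon → alkyl halide.

alkyl halide, arene, carboxylic acid, ester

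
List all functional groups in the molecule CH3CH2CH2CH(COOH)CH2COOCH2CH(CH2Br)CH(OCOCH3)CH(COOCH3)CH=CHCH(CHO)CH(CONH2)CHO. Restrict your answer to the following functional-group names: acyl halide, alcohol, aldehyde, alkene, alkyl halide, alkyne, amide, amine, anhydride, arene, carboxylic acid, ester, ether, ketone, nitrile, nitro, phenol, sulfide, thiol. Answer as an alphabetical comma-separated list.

aldehyde, alkene, alkyl halide, amide, carboxylic acid, ester

Reading the structure from left to right:
  CH(COOH): pendant –COOH: carbonyl C bonded to C and –OH → carboxylic acid.
  CH2COOCH2: –C(=O)–O–C with C on the carbonyl side → ester.
  CH(CH2Br): pendant –CH2X: halogen on sp³ carbon → alkyl halide.
  CH(OCOCH3): pendant –OC(=O)CH3: an acyloxy group → ester.
  CH(COOCH3): pendant –COOCH3: carbonyl C bonded to C and –OCH3 → ester.
  CH=CH: C=C double bond → alkene.
  CH(CHO): pendant –CHO: carbonyl C bonded to C and H → aldehyde.
  CH(CONH2): pendant –CONH2: carbonyl C bonded to C and N → amide.
  CHO: terminal –CHO: carbonyl C bonded to H and C → aldehyde.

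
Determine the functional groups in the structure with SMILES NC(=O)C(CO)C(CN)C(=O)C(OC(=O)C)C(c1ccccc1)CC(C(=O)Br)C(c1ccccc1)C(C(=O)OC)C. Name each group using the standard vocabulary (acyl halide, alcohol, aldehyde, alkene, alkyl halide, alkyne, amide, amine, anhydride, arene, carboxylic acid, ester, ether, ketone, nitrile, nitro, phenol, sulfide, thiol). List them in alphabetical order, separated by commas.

Taking each segment in turn:
  H2NCO: –C(=O)NH2: carbonyl C bonded to C and to N → amide (the N is not a separate amine).
  CH(CH2OH): pendant –CH2OH on an sp³ backbone C → alcohol.
  CH(CH2NH2): pendant –CH2NH2: N on sp³ C, no adjacent C=O → amine.
  CO: –C(=O)– with carbon on both sides → ketone.
  CH(OCOCH3): pendant –OC(=O)CH3: an acyloxy group → ester.
  CH(C6H5): pendant –C6H5: benzene ring → arene.
  CH(COBr): pendant –C(=O)X: carbonyl C bonded to C and halogen → acyl halide.
  CH(C6H5): pendant –C6H5: benzene ring → arene.
  CH(COOCH3): pendant –COOCH3: carbonyl C bonded to C and –OCH3 → ester.

acyl halide, alcohol, amide, amine, arene, ester, ketone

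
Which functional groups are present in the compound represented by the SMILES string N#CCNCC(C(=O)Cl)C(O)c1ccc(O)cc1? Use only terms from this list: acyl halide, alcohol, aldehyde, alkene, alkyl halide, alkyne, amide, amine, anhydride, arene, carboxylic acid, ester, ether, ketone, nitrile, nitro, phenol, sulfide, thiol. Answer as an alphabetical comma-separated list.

Reading the structure from left to right:
  N≡C: N≡C–: carbon triple-bonded to nitrogen → nitrile.
  CH2NHCH2: C–N–C with sp³ carbons and no adjacent C=O → amine (secondary).
  CH(COCl): pendant –C(=O)X: carbonyl C bonded to C and halogen → acyl halide.
  CH(OH): –OH on an sp³ carbon → alcohol (secondary).
  C6H4OH: –OH attached directly to an aromatic ring → phenol (not alcohol); the ring itself is an arene.

acyl halide, alcohol, amine, arene, nitrile, phenol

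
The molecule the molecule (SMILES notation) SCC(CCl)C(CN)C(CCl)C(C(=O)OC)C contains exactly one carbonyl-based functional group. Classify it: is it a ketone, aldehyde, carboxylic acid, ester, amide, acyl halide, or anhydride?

ester

The carbonyl is in the CH(COOCH3) segment: pendant –COOCH3: carbonyl C bonded to C and –OCH3 → ester.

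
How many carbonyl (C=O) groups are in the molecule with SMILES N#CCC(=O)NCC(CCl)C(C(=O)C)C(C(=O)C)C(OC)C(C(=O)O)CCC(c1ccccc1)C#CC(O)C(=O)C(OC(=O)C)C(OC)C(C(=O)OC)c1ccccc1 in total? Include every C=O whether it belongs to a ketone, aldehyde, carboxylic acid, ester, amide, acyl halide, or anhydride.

7

CH2CONHCH2: amide, 1 C=O (running total 1).
CH(COCH3): ketone, 1 C=O (running total 2).
CH(COCH3): ketone, 1 C=O (running total 3).
CH(COOH): carboxylic acid, 1 C=O (running total 4).
CO: ketone, 1 C=O (running total 5).
CH(OCOCH3): ester, 1 C=O (running total 6).
CH(COOCH3): ester, 1 C=O (running total 7).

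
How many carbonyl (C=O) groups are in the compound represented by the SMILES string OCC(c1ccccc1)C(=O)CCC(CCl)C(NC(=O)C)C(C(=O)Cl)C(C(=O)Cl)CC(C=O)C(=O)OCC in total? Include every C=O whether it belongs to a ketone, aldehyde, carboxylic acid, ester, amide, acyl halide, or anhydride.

6

CO: ketone, 1 C=O (running total 1).
CH(NHCOCH3): amide, 1 C=O (running total 2).
CH(COCl): acyl halide, 1 C=O (running total 3).
CH(COCl): acyl halide, 1 C=O (running total 4).
CH(CHO): aldehyde, 1 C=O (running total 5).
COOCH2CH3: ester, 1 C=O (running total 6).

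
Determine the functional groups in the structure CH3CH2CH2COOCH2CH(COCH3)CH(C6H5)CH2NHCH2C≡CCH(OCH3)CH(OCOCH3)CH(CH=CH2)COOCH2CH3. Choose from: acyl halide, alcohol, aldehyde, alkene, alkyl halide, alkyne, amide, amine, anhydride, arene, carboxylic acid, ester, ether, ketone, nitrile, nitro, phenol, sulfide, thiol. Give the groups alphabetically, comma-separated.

–C(=O)–O–C with C on the carbonyl side → ester.
pendant –COCH3: carbonyl C bonded to two carbons → ketone.
pendant –C6H5: benzene ring → arene.
C–N–C with sp³ carbons and no adjacent C=O → amine (secondary).
C≡C triple bond → alkyne.
pendant –OCH3: C–O–C with sp³ C, no adjacent C=O → ether.
pendant –OC(=O)CH3: an acyloxy group → ester.
pendant –CH=CH2: C=C double bond → alkene.
–C(=O)OCH2CH3: carbonyl C bonded to C and to –OEt → ester.

alkene, alkyne, amine, arene, ester, ether, ketone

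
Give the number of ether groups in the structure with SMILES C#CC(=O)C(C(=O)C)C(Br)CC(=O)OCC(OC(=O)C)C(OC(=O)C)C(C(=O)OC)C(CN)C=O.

C≡C triple bond → alkyne.
–C(=O)– with carbon on both sides → ketone.
pendant –COCH3: carbonyl C bonded to two carbons → ketone.
halogen on an sp³ carbon → alkyl halide.
–C(=O)–O–C with C on the carbonyl side → ester.
pendant –OC(=O)CH3: an acyloxy group → ester.
pendant –OC(=O)CH3: an acyloxy group → ester.
pendant –COOCH3: carbonyl C bonded to C and –OCH3 → ester.
pendant –CH2NH2: N on sp³ C, no adjacent C=O → amine.
terminal –CHO: carbonyl C bonded to H and C → aldehyde.
No segment is a ether: CH2COOCH2 is ester, not ether; CH(OCOCH3) is ester, not ether; CH(OCOCH3) is ester, not ether. → 0.

0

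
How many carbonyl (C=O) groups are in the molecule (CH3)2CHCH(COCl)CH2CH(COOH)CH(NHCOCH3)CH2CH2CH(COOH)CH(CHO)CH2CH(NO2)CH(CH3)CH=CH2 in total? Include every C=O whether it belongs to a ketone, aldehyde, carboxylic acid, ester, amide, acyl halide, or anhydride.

5

CH(COCl): acyl halide, 1 C=O (running total 1).
CH(COOH): carboxylic acid, 1 C=O (running total 2).
CH(NHCOCH3): amide, 1 C=O (running total 3).
CH(COOH): carboxylic acid, 1 C=O (running total 4).
CH(CHO): aldehyde, 1 C=O (running total 5).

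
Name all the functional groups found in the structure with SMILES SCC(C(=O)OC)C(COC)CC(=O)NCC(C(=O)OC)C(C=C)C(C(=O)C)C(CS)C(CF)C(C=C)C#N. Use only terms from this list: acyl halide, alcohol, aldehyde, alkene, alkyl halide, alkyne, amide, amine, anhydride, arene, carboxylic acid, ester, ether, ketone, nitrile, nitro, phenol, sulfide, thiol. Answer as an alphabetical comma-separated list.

alkene, alkyl halide, amide, ester, ether, ketone, nitrile, thiol

Reading the structure from left to right:
  HSCH2: –SH on an sp³ carbon → thiol.
  CH(COOCH3): pendant –COOCH3: carbonyl C bonded to C and –OCH3 → ester.
  CH(CH2OCH3): pendant –CH2OCH3: C–O–C linkage → ether.
  CH2CONHCH2: –C(=O)–N– linkage → amide (the N is not an amine).
  CH(COOCH3): pendant –COOCH3: carbonyl C bonded to C and –OCH3 → ester.
  CH(CH=CH2): pendant –CH=CH2: C=C double bond → alkene.
  CH(COCH3): pendant –COCH3: carbonyl C bonded to two carbons → ketone.
  CH(CH2SH): pendant –CH2SH → thiol.
  CH(CH2F): pendant –CH2X: halogen on sp³ carbon → alkyl halide.
  CH(CH=CH2): pendant –CH=CH2: C=C double bond → alkene.
  CN: –C≡N: carbon triple-bonded to nitrogen → nitrile.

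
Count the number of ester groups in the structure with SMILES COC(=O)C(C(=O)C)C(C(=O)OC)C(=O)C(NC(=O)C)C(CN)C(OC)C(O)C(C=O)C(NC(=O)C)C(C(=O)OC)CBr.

Working along the chain:
  CH3OOC: CH3O–C(=O)–: carbonyl C bonded to C and to –OCH3 → ester (not ketone + ether).
  CH(COCH3): pendant –COCH3: carbonyl C bonded to two carbons → ketone.
  CH(COOCH3): pendant –COOCH3: carbonyl C bonded to C and –OCH3 → ester.
  CO: –C(=O)– with carbon on both sides → ketone.
  CH(NHCOCH3): pendant –NHC(=O)CH3: N bonded to a carbonyl → amide (not amine).
  CH(CH2NH2): pendant –CH2NH2: N on sp³ C, no adjacent C=O → amine.
  CH(OCH3): pendant –OCH3: C–O–C with sp³ C, no adjacent C=O → ether.
  CH(OH): –OH on an sp³ carbon → alcohol (secondary).
  CH(CHO): pendant –CHO: carbonyl C bonded to C and H → aldehyde.
  CH(NHCOCH3): pendant –NHC(=O)CH3: N bonded to a carbonyl → amide (not amine).
  CH(COOCH3): pendant –COOCH3: carbonyl C bonded to C and –OCH3 → ester.
  CH2Br: halogen on an sp³ carbon → alkyl halide.
Ester appears at: CH3OOC, CH(COOCH3), CH(COOCH3) → 3.

3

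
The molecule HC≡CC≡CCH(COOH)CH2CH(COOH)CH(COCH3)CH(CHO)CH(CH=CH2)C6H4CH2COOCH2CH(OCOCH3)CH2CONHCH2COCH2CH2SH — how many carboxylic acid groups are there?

2

Taking each segment in turn:
  HC≡C: C≡C triple bond → alkyne.
  C≡C: C≡C triple bond → alkyne.
  CH(COOH): pendant –COOH: carbonyl C bonded to C and –OH → carboxylic acid.
  CH(COOH): pendant –COOH: carbonyl C bonded to C and –OH → carboxylic acid.
  CH(COCH3): pendant –COCH3: carbonyl C bonded to two carbons → ketone.
  CH(CHO): pendant –CHO: carbonyl C bonded to C and H → aldehyde.
  CH(CH=CH2): pendant –CH=CH2: C=C double bond → alkene.
  C6H4: para-disubstituted benzene ring → arene.
  CH2COOCH2: –C(=O)–O–C with C on the carbonyl side → ester.
  CH(OCOCH3): pendant –OC(=O)CH3: an acyloxy group → ester.
  CH2CONHCH2: –C(=O)–N– linkage → amide (the N is not an amine).
  CO: –C(=O)– with carbon on both sides → ketone.
  CH2SH: –SH on an sp³ carbon → thiol.
Carboxylic acid appears at: CH(COOH), CH(COOH) → 2.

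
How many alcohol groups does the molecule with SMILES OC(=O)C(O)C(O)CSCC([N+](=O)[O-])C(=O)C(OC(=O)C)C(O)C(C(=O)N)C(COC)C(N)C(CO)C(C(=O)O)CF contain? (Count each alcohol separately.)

4

Working along the chain:
  HOOC: –COOH: carbonyl C bonded to –OH and C → carboxylic acid (the –OH is not a separate alcohol).
  CH(OH): –OH on an sp³ carbon → alcohol (secondary).
  CH(OH): –OH on an sp³ carbon → alcohol (secondary).
  CH2SCH2: C–S–C linkage → sulfide (thioether).
  CH(NO2): –NO2 on an sp³ carbon → nitro (the N=O is not a carbonyl).
  CO: –C(=O)– with carbon on both sides → ketone.
  CH(OCOCH3): pendant –OC(=O)CH3: an acyloxy group → ester.
  CH(OH): –OH on an sp³ carbon → alcohol (secondary).
  CH(CONH2): pendant –CONH2: carbonyl C bonded to C and N → amide.
  CH(CH2OCH3): pendant –CH2OCH3: C–O–C linkage → ether.
  CH(NH2): –NH2 on an sp³ carbon with no adjacent C=O → amine.
  CH(CH2OH): pendant –CH2OH on an sp³ backbone C → alcohol.
  CH(COOH): pendant –COOH: carbonyl C bonded to C and –OH → carboxylic acid.
  CH2F: halogen on an sp³ carbon → alkyl halide.
Alcohol appears at: CH(OH), CH(OH), CH(OH), CH(CH2OH) → 4.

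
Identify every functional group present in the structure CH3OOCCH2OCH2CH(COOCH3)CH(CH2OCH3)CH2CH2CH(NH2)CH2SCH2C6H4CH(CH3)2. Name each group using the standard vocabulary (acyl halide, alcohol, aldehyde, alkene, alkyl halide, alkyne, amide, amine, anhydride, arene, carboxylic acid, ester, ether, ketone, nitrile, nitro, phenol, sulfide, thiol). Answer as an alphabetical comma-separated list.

amine, arene, ester, ether, sulfide

CH3O–C(=O)–: carbonyl C bonded to C and to –OCH3 → ester (not ketone + ether).
C–O–C with sp³ carbons on both sides and no adjacent C=O → ether.
pendant –COOCH3: carbonyl C bonded to C and –OCH3 → ester.
pendant –CH2OCH3: C–O–C linkage → ether.
–NH2 on an sp³ carbon with no adjacent C=O → amine.
C–S–C linkage → sulfide (thioether).
para-disubstituted benzene ring → arene.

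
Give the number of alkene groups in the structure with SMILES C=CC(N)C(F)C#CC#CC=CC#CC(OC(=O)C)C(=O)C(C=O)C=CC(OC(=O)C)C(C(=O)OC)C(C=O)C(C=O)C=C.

4

Taking each segment in turn:
  CH2=CH: C=C double bond → alkene.
  CH(NH2): –NH2 on an sp³ carbon with no adjacent C=O → amine.
  CH(F): halogen on an sp³ carbon → alkyl halide.
  C≡C: C≡C triple bond → alkyne.
  C≡C: C≡C triple bond → alkyne.
  CH=CH: C=C double bond → alkene.
  C≡C: C≡C triple bond → alkyne.
  CH(OCOCH3): pendant –OC(=O)CH3: an acyloxy group → ester.
  CO: –C(=O)– with carbon on both sides → ketone.
  CH(CHO): pendant –CHO: carbonyl C bonded to C and H → aldehyde.
  CH=CH: C=C double bond → alkene.
  CH(OCOCH3): pendant –OC(=O)CH3: an acyloxy group → ester.
  CH(COOCH3): pendant –COOCH3: carbonyl C bonded to C and –OCH3 → ester.
  CH(CHO): pendant –CHO: carbonyl C bonded to C and H → aldehyde.
  CH(CHO): pendant –CHO: carbonyl C bonded to C and H → aldehyde.
  CH=CH2: C=C double bond → alkene.
Alkene appears at: CH2=CH, CH=CH, CH=CH, CH=CH2 → 4.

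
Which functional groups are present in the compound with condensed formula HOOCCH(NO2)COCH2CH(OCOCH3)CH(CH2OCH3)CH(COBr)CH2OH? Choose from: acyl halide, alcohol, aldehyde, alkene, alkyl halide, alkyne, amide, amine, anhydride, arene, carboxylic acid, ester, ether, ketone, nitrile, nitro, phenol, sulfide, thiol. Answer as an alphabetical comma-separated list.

acyl halide, alcohol, carboxylic acid, ester, ether, ketone, nitro

–COOH: carbonyl C bonded to –OH and C → carboxylic acid (the –OH is not a separate alcohol).
–NO2 on an sp³ carbon → nitro (the N=O is not a carbonyl).
–C(=O)– with carbon on both sides → ketone.
pendant –OC(=O)CH3: an acyloxy group → ester.
pendant –CH2OCH3: C–O–C linkage → ether.
pendant –C(=O)X: carbonyl C bonded to C and halogen → acyl halide.
–OH on an sp³ carbon → alcohol.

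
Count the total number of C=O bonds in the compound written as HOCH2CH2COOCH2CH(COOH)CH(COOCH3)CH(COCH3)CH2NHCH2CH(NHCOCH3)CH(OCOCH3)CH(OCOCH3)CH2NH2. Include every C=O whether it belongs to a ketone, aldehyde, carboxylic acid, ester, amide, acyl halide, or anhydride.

CH2COOCH2: ester, 1 C=O (running total 1).
CH(COOH): carboxylic acid, 1 C=O (running total 2).
CH(COOCH3): ester, 1 C=O (running total 3).
CH(COCH3): ketone, 1 C=O (running total 4).
CH(NHCOCH3): amide, 1 C=O (running total 5).
CH(OCOCH3): ester, 1 C=O (running total 6).
CH(OCOCH3): ester, 1 C=O (running total 7).

7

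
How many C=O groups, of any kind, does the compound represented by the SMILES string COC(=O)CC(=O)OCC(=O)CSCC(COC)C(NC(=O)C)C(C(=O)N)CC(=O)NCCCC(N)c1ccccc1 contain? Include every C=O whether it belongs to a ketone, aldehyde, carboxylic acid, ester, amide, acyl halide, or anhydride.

CH3OOC: ester, 1 C=O (running total 1).
CH2COOCH2: ester, 1 C=O (running total 2).
CO: ketone, 1 C=O (running total 3).
CH(NHCOCH3): amide, 1 C=O (running total 4).
CH(CONH2): amide, 1 C=O (running total 5).
CH2CONHCH2: amide, 1 C=O (running total 6).

6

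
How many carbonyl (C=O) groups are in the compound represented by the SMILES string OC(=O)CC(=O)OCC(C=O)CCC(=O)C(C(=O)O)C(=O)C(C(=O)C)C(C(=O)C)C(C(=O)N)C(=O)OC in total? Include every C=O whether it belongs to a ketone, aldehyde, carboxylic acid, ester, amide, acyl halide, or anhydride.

HOOC: carboxylic acid, 1 C=O (running total 1).
CH2COOCH2: ester, 1 C=O (running total 2).
CH(CHO): aldehyde, 1 C=O (running total 3).
CO: ketone, 1 C=O (running total 4).
CH(COOH): carboxylic acid, 1 C=O (running total 5).
CO: ketone, 1 C=O (running total 6).
CH(COCH3): ketone, 1 C=O (running total 7).
CH(COCH3): ketone, 1 C=O (running total 8).
CH(CONH2): amide, 1 C=O (running total 9).
COOCH3: ester, 1 C=O (running total 10).

10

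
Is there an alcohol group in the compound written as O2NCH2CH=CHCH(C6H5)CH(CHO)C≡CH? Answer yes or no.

no

Working along the chain:
  O2NCH2: –NO2 on carbon → nitro group.
  CH=CH: C=C double bond → alkene.
  CH(C6H5): pendant –C6H5: benzene ring → arene.
  CH(CHO): pendant –CHO: carbonyl C bonded to C and H → aldehyde.
  C≡CH: C≡C triple bond → alkyne.
The groups actually present are: aldehyde, alkene, alkyne, arene, nitro.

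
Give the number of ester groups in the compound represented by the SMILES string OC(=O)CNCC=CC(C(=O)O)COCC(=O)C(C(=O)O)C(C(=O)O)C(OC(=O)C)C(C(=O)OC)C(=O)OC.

–COOH: carbonyl C bonded to –OH and C → carboxylic acid (the –OH is not a separate alcohol).
C–N–C with sp³ carbons and no adjacent C=O → amine (secondary).
C=C double bond → alkene.
pendant –COOH: carbonyl C bonded to C and –OH → carboxylic acid.
C–O–C with sp³ carbons on both sides and no adjacent C=O → ether.
–C(=O)– with carbon on both sides → ketone.
pendant –COOH: carbonyl C bonded to C and –OH → carboxylic acid.
pendant –COOH: carbonyl C bonded to C and –OH → carboxylic acid.
pendant –OC(=O)CH3: an acyloxy group → ester.
pendant –COOCH3: carbonyl C bonded to C and –OCH3 → ester.
–C(=O)OCH3: carbonyl C bonded to C and to –OCH3 → ester (not ketone + ether).
Ester appears at: CH(OCOCH3), CH(COOCH3), COOCH3 → 3.

3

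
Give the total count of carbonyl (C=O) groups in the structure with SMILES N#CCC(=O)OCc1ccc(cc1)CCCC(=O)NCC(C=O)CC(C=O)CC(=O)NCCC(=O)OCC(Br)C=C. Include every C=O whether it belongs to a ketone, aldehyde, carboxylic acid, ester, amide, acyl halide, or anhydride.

6

CH2COOCH2: ester, 1 C=O (running total 1).
CH2CONHCH2: amide, 1 C=O (running total 2).
CH(CHO): aldehyde, 1 C=O (running total 3).
CH(CHO): aldehyde, 1 C=O (running total 4).
CH2CONHCH2: amide, 1 C=O (running total 5).
CH2COOCH2: ester, 1 C=O (running total 6).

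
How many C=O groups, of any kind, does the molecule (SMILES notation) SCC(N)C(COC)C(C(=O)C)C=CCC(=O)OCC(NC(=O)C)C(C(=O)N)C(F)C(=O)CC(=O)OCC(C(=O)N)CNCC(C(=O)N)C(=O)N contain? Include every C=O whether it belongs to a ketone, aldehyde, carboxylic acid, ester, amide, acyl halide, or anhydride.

CH(COCH3): ketone, 1 C=O (running total 1).
CH2COOCH2: ester, 1 C=O (running total 2).
CH(NHCOCH3): amide, 1 C=O (running total 3).
CH(CONH2): amide, 1 C=O (running total 4).
CO: ketone, 1 C=O (running total 5).
CH2COOCH2: ester, 1 C=O (running total 6).
CH(CONH2): amide, 1 C=O (running total 7).
CH(CONH2): amide, 1 C=O (running total 8).
CONH2: amide, 1 C=O (running total 9).

9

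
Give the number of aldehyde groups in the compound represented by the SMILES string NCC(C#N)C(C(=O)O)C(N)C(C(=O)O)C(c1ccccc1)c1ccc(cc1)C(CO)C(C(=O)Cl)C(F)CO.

0

–NH2 on an sp³ carbon with no adjacent C=O → amine.
pendant –C≡N: nitrile.
pendant –COOH: carbonyl C bonded to C and –OH → carboxylic acid.
–NH2 on an sp³ carbon with no adjacent C=O → amine.
pendant –COOH: carbonyl C bonded to C and –OH → carboxylic acid.
pendant –C6H5: benzene ring → arene.
para-disubstituted benzene ring → arene.
pendant –CH2OH on an sp³ backbone C → alcohol.
pendant –C(=O)X: carbonyl C bonded to C and halogen → acyl halide.
halogen on an sp³ carbon → alkyl halide.
–OH on an sp³ carbon → alcohol.
No segment is a aldehyde: CH(COOH) is carboxylic acid, not aldehyde; CH(COOH) is carboxylic acid, not aldehyde; CH(COCl) is acyl halide, not aldehyde. → 0.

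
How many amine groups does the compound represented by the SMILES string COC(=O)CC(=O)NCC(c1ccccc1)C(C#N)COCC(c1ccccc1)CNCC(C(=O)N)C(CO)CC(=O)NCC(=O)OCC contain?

1

Reading the structure from left to right:
  CH3OOC: CH3O–C(=O)–: carbonyl C bonded to C and to –OCH3 → ester (not ketone + ether).
  CH2CONHCH2: –C(=O)–N– linkage → amide (the N is not an amine).
  CH(C6H5): pendant –C6H5: benzene ring → arene.
  CH(CN): pendant –C≡N: nitrile.
  CH2OCH2: C–O–C with sp³ carbons on both sides and no adjacent C=O → ether.
  CH(C6H5): pendant –C6H5: benzene ring → arene.
  CH2NHCH2: C–N–C with sp³ carbons and no adjacent C=O → amine (secondary).
  CH(CONH2): pendant –CONH2: carbonyl C bonded to C and N → amide.
  CH(CH2OH): pendant –CH2OH on an sp³ backbone C → alcohol.
  CH2CONHCH2: –C(=O)–N– linkage → amide (the N is not an amine).
  COOCH2CH3: –C(=O)OCH2CH3: carbonyl C bonded to C and to –OEt → ester.
Amine appears at: CH2NHCH2 → 1.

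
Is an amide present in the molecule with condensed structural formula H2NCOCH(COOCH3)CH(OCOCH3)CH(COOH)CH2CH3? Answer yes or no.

Taking each segment in turn:
  H2NCO: –C(=O)NH2: carbonyl C bonded to C and to N → amide (the N is not a separate amine).
  CH(COOCH3): pendant –COOCH3: carbonyl C bonded to C and –OCH3 → ester.
  CH(OCOCH3): pendant –OC(=O)CH3: an acyloxy group → ester.
  CH(COOH): pendant –COOH: carbonyl C bonded to C and –OH → carboxylic acid.
The H2NCO segment supplies the amide: –C(=O)NH2: carbonyl C bonded to C and to N → amide (the N is not a separate amine).

yes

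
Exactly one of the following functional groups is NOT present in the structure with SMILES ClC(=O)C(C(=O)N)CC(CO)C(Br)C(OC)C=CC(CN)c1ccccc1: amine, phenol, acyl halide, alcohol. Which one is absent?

alcohol: present (CH(CH2OH) — pendant –CH2OH on an sp³ backbone C → alcohol).
amine: present (CH(CH2NH2) — pendant –CH2NH2: N on sp³ C, no adjacent C=O → amine).
acyl halide: present (ClCO — –C(=O)Cl: carbonyl C bonded to C and to a halogen → acyl halide (not alkyl halide)).
phenol: absent. In CH(CH2OH), the –OH is on an sp³ carbon, not on an aromatic ring, so it is an alcohol.

phenol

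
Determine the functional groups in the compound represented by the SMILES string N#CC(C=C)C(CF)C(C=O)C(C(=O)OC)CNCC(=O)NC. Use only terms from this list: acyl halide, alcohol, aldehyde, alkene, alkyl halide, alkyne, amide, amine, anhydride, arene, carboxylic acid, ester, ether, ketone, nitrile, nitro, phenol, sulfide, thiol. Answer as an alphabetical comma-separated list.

Working along the chain:
  N≡C: N≡C–: carbon triple-bonded to nitrogen → nitrile.
  CH(CH=CH2): pendant –CH=CH2: C=C double bond → alkene.
  CH(CH2F): pendant –CH2X: halogen on sp³ carbon → alkyl halide.
  CH(CHO): pendant –CHO: carbonyl C bonded to C and H → aldehyde.
  CH(COOCH3): pendant –COOCH3: carbonyl C bonded to C and –OCH3 → ester.
  CH2NHCH2: C–N–C with sp³ carbons and no adjacent C=O → amine (secondary).
  CONHCH3: –C(=O)NHCH3: carbonyl C bonded to C and to N → amide (the N is not an amine).

aldehyde, alkene, alkyl halide, amide, amine, ester, nitrile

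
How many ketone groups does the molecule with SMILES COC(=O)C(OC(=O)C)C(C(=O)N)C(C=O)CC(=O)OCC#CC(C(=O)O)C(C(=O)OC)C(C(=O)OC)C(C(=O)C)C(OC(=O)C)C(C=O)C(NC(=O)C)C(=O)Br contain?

1

Reading the structure from left to right:
  CH3OOC: CH3O–C(=O)–: carbonyl C bonded to C and to –OCH3 → ester (not ketone + ether).
  CH(OCOCH3): pendant –OC(=O)CH3: an acyloxy group → ester.
  CH(CONH2): pendant –CONH2: carbonyl C bonded to C and N → amide.
  CH(CHO): pendant –CHO: carbonyl C bonded to C and H → aldehyde.
  CH2COOCH2: –C(=O)–O–C with C on the carbonyl side → ester.
  C≡C: C≡C triple bond → alkyne.
  CH(COOH): pendant –COOH: carbonyl C bonded to C and –OH → carboxylic acid.
  CH(COOCH3): pendant –COOCH3: carbonyl C bonded to C and –OCH3 → ester.
  CH(COOCH3): pendant –COOCH3: carbonyl C bonded to C and –OCH3 → ester.
  CH(COCH3): pendant –COCH3: carbonyl C bonded to two carbons → ketone.
  CH(OCOCH3): pendant –OC(=O)CH3: an acyloxy group → ester.
  CH(CHO): pendant –CHO: carbonyl C bonded to C and H → aldehyde.
  CH(NHCOCH3): pendant –NHC(=O)CH3: N bonded to a carbonyl → amide (not amine).
  COBr: –C(=O)Br: carbonyl C bonded to C and to a halogen → acyl halide (not alkyl halide).
Ketone appears at: CH(COCH3) → 1.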